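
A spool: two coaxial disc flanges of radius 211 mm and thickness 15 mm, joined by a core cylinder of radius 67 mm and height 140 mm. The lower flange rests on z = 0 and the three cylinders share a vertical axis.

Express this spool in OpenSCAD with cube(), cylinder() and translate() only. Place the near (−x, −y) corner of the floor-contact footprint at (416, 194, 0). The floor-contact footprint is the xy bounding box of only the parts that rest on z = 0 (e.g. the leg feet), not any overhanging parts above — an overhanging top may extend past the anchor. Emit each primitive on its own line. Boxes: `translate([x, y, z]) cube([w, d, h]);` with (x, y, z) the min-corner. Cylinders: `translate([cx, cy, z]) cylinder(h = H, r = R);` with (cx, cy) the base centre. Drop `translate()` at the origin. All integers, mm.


translate([627, 405, 0]) cylinder(h = 15, r = 211);
translate([627, 405, 15]) cylinder(h = 140, r = 67);
translate([627, 405, 155]) cylinder(h = 15, r = 211);


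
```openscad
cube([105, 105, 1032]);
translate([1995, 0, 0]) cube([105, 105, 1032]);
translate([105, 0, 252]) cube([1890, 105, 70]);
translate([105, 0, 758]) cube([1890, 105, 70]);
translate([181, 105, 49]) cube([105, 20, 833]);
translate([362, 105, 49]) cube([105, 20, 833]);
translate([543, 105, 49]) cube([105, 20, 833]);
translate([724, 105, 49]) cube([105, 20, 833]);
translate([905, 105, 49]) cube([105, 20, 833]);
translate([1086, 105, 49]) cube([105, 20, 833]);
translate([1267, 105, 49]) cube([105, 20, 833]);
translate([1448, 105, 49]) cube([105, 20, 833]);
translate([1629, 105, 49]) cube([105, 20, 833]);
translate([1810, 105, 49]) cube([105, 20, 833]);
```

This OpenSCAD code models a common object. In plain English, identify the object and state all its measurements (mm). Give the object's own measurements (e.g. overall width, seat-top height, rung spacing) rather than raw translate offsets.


A fence section. Two 105×105 mm posts, 1032 mm tall, stand on the floor with a clear span of 1890 mm between their inner faces. Two horizontal rails of 105×70 mm section span the gap between the posts with their undersides at z = 252 mm and z = 758 mm, flush with the posts' −y face. 10 pickets, each 105 mm wide, 20 mm thick and 833 mm tall, are fixed to the +y face of the rails with their bottoms at z = 49 mm, spaced across the span with a 76 mm gap after the −x post and between neighbouring pickets, with 80 mm left before the +x post.


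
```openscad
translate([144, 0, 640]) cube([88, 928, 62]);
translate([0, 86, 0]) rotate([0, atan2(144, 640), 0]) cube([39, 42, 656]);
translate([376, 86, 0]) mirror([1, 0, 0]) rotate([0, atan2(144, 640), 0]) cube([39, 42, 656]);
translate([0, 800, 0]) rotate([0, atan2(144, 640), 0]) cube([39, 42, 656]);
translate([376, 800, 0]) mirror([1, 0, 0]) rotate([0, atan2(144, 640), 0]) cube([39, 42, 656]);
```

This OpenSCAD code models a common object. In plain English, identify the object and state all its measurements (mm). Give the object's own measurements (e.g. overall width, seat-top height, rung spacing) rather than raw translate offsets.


A sawhorse. A 88×928×62 mm beam (x, y, z) sits on two A-frame leg pairs. Each pair is two raked legs of 39×42 mm section (42 mm along y) splaying symmetrically in x. Each leg rises 640 mm vertically over 144 mm of horizontal reach and is 656 mm long along its own axis. Every leg's outer bottom edge rests on the floor and its outer top edge meets a bottom edge of the beam — the left legs (tilting toward +x) meet the beam's −x bottom edge, the right legs (their mirror images, tilting toward −x) meet its +x bottom edge — so the leg tops tuck under the beam, the beam's underside is 640 mm above the floor, and the feet are 376 mm apart outside-to-outside with the beam centred between them. The two leg pairs are set in 86 mm from either end of the beam.


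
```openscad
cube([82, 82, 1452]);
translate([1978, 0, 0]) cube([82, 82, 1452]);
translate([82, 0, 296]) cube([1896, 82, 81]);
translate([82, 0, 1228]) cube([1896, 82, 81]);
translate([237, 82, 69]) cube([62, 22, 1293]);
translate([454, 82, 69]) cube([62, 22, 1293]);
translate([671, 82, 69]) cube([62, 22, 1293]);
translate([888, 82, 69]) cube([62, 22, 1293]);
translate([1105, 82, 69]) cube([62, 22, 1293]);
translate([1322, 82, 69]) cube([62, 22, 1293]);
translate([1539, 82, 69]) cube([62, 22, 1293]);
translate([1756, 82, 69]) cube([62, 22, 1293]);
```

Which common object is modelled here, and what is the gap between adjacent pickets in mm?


A fence section. The picket gap is 155 mm.

Two posts, two rails, 8 pickets — a fence section. Span 1896 mm holds 8 pickets of 62 mm with 9 equal gaps: ⌊(1896 − 8·62) / 9⌋ = 155 mm.


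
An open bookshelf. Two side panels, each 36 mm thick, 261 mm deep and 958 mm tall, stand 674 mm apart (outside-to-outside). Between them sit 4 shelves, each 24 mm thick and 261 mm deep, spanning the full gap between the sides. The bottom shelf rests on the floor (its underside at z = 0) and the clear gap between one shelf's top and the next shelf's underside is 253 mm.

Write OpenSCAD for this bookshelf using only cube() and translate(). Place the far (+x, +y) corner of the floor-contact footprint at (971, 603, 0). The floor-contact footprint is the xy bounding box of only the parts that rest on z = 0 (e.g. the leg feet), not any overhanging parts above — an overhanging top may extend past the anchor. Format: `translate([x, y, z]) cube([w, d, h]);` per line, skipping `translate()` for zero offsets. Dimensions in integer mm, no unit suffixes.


translate([297, 342, 0]) cube([36, 261, 958]);
translate([935, 342, 0]) cube([36, 261, 958]);
translate([333, 342, 0]) cube([602, 261, 24]);
translate([333, 342, 277]) cube([602, 261, 24]);
translate([333, 342, 554]) cube([602, 261, 24]);
translate([333, 342, 831]) cube([602, 261, 24]);


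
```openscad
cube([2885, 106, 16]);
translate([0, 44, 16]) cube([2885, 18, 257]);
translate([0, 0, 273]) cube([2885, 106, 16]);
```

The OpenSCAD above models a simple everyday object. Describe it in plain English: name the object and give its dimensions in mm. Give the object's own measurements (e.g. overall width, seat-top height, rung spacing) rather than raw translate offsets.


An I-beam lying along x, 2885 mm long. Overall section height 289 mm. Two flanges 106 mm wide (y) and 16 mm thick, one on the floor and one at the top; a web 18 mm thick runs between them, centred on the flange width.


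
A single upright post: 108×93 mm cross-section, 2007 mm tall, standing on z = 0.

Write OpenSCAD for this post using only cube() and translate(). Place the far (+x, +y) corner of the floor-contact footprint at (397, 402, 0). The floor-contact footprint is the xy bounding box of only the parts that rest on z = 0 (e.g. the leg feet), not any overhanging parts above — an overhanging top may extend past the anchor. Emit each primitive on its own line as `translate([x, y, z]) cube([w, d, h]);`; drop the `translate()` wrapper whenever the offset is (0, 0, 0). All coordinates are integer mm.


translate([289, 309, 0]) cube([108, 93, 2007]);


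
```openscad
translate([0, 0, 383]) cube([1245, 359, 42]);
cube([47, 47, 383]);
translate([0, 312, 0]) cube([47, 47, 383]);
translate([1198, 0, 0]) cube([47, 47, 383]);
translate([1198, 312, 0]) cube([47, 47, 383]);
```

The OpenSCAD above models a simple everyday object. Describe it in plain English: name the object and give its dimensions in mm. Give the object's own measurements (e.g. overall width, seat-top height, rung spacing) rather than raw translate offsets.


A long wooden bench with a 1245 mm (x) × 359 mm (y) seat, 42 mm thick, its top surface 425 mm above the floor. Four 47 mm square legs at the seat corners, flush with the edges, run from z = 0 to the seat underside.


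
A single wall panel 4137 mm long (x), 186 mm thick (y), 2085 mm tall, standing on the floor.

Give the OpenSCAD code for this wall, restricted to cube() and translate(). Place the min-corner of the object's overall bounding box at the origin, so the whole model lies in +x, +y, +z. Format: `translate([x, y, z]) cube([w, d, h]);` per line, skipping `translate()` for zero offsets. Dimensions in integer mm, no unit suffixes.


cube([4137, 186, 2085]);


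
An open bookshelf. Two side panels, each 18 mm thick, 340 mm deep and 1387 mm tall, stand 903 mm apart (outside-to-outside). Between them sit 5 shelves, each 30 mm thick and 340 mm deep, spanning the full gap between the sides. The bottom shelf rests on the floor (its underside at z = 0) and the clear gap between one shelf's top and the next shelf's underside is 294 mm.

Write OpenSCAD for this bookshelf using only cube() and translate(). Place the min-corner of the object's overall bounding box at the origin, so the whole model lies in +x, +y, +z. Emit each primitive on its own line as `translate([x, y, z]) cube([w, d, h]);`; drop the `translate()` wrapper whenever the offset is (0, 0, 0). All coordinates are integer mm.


cube([18, 340, 1387]);
translate([885, 0, 0]) cube([18, 340, 1387]);
translate([18, 0, 0]) cube([867, 340, 30]);
translate([18, 0, 324]) cube([867, 340, 30]);
translate([18, 0, 648]) cube([867, 340, 30]);
translate([18, 0, 972]) cube([867, 340, 30]);
translate([18, 0, 1296]) cube([867, 340, 30]);


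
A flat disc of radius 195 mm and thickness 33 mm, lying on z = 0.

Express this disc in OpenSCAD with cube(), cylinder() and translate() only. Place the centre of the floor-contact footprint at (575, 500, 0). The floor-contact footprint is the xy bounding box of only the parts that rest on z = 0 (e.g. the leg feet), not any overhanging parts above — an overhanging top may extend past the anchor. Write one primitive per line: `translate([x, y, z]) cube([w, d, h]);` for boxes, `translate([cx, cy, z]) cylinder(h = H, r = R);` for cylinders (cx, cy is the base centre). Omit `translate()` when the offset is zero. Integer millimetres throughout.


translate([575, 500, 0]) cylinder(h = 33, r = 195);


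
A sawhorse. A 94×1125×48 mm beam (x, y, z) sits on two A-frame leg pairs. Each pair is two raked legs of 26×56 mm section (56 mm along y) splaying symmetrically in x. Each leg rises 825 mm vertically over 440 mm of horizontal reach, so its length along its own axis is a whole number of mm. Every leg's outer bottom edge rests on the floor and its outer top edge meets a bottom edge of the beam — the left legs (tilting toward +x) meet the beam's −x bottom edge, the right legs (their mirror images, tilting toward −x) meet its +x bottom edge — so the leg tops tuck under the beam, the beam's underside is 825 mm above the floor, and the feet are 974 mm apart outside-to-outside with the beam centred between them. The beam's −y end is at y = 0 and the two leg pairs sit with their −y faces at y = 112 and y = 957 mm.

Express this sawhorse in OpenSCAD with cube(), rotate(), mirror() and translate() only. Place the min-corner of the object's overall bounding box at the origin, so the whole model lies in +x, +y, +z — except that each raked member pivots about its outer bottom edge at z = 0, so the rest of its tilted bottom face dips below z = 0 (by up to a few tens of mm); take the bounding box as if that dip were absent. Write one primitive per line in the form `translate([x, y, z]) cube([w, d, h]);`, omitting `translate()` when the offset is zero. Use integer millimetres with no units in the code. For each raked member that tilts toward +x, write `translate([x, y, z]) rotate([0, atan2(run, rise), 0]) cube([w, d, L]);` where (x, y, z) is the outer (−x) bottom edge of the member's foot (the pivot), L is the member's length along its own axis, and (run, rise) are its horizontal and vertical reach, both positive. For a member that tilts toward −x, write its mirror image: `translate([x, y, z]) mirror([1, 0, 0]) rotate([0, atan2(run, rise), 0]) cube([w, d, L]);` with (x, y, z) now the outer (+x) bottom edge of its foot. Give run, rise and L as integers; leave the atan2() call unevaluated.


translate([440, 0, 825]) cube([94, 1125, 48]);
translate([0, 112, 0]) rotate([0, atan2(440, 825), 0]) cube([26, 56, 935]);
translate([974, 112, 0]) mirror([1, 0, 0]) rotate([0, atan2(440, 825), 0]) cube([26, 56, 935]);
translate([0, 957, 0]) rotate([0, atan2(440, 825), 0]) cube([26, 56, 935]);
translate([974, 957, 0]) mirror([1, 0, 0]) rotate([0, atan2(440, 825), 0]) cube([26, 56, 935]);


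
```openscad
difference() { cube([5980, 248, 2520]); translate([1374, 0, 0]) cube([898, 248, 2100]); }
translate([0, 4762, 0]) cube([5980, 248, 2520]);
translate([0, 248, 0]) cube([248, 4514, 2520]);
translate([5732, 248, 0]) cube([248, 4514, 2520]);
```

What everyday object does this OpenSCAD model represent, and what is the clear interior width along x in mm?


A single room. The interior width is 5484 mm.

Four walls enclosing a rectangle with a door in the front wall — a room. Outside width 5980 minus two 248 mm walls gives 5484 mm.


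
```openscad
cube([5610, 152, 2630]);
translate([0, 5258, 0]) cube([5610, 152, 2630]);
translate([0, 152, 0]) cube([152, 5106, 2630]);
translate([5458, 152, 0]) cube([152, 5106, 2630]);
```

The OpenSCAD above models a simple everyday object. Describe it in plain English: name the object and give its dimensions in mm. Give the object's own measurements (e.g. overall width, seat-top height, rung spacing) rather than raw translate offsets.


The wall frame of a small rectangular building: four walls, each 2630 mm tall and 152 mm thick, enclosing a footprint 5610 mm (x) by 5410 mm (y) outside-to-outside, with no floor or roof. The front and back walls (the −y and +y sides) span the full width; the two side walls fit between them.


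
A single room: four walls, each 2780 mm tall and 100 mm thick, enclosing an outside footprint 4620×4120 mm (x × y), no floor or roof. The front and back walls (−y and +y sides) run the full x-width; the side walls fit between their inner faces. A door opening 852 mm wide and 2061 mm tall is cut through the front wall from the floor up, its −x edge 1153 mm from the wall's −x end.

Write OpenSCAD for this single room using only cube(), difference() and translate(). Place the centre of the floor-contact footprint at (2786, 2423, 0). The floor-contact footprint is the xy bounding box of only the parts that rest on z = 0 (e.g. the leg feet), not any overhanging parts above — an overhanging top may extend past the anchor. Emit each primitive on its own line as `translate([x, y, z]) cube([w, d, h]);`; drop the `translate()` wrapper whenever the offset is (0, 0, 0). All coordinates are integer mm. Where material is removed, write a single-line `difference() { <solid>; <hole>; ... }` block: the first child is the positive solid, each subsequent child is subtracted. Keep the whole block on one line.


difference() { translate([476, 363, 0]) cube([4620, 100, 2780]); translate([1629, 363, 0]) cube([852, 100, 2061]); }
translate([476, 4383, 0]) cube([4620, 100, 2780]);
translate([476, 463, 0]) cube([100, 3920, 2780]);
translate([4996, 463, 0]) cube([100, 3920, 2780]);


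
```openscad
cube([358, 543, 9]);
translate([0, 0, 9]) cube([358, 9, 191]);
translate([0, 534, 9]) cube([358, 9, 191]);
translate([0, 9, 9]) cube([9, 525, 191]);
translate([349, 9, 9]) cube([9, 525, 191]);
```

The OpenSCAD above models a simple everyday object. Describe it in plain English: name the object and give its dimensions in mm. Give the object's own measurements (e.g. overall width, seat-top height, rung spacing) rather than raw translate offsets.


An open-topped rectangular box: outside dimensions 358×543×200 mm, with a uniform wall and base thickness of 9 mm. The base is a full 358×543 slab on the floor; four walls sit on top of the base. The front and back walls (the −y and +y sides) span the full width; the two side walls fit between them.


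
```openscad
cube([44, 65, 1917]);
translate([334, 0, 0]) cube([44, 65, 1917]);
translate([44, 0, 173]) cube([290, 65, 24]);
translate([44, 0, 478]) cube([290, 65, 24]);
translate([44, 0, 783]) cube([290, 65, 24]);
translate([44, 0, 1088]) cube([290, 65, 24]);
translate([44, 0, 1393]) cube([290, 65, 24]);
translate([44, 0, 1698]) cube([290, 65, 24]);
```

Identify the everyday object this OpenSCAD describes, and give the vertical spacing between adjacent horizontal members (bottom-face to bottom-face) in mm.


A ladder. The rung spacing is 305 mm.

Two tall 44×65 posts with 6 short bars between them — a ladder. Adjacent rungs sit at z = 173 and z = 478, so the spacing is 478 − 173 = 305 mm.


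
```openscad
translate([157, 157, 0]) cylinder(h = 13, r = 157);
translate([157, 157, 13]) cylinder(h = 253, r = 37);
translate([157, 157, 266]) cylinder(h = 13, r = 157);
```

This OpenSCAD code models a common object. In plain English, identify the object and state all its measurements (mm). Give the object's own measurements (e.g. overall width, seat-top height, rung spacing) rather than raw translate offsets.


A spool: two coaxial disc flanges of radius 157 mm and thickness 13 mm, joined by a core cylinder of radius 37 mm and height 253 mm. The lower flange rests on z = 0 and the three cylinders share a vertical axis.


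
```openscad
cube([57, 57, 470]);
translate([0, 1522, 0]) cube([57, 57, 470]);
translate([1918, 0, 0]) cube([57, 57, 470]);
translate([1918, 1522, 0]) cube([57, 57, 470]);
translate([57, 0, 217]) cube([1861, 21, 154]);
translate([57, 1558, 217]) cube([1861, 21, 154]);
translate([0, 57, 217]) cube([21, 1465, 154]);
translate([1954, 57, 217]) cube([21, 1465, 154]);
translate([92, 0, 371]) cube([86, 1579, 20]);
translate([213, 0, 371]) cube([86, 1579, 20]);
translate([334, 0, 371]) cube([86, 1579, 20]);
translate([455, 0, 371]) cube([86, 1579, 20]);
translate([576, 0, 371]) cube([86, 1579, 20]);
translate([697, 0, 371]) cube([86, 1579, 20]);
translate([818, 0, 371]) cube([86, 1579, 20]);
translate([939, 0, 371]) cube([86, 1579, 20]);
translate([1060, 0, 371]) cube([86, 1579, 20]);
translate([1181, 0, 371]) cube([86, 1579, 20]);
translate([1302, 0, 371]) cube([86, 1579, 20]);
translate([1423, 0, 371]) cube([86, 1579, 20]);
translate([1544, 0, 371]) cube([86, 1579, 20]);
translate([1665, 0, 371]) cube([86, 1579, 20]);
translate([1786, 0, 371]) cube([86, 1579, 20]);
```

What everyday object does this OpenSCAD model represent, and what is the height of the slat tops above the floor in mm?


A bed frame. The slat-top height is 391 mm.

Four posts, four rails, and a row of slats — a bed frame. Slats sit on the rails at z = 217 + 154 = 371; with slat thickness 20, the top is 391 mm.


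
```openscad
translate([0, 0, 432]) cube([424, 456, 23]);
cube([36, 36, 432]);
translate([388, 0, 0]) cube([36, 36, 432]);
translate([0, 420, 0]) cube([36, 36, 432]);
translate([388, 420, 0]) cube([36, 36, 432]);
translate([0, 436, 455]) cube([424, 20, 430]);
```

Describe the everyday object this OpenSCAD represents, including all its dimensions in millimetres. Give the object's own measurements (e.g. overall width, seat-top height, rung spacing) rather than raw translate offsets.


A chair. The seat is a 424×456×23 mm slab with its top at z = 455 mm, on four 36×36 mm corner legs (flush with the seat edges, standing on z = 0). A flat backrest 20 mm thick, 430 mm tall, spans the full seat width and rises from the seat top along its +y edge, rear face flush with the rear of the seat.


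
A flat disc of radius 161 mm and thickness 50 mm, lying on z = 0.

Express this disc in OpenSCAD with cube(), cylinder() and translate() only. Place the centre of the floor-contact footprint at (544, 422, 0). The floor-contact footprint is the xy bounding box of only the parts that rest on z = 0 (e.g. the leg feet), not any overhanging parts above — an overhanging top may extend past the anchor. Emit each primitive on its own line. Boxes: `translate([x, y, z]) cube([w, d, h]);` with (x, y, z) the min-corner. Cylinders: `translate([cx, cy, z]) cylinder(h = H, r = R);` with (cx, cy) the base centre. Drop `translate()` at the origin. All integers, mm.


translate([544, 422, 0]) cylinder(h = 50, r = 161);


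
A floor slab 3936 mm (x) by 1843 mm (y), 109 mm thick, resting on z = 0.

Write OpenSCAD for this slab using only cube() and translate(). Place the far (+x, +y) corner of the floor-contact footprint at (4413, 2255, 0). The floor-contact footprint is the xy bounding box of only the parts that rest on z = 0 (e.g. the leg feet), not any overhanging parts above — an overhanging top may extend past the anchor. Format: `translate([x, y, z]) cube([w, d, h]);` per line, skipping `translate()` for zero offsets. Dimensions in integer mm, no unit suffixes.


translate([477, 412, 0]) cube([3936, 1843, 109]);


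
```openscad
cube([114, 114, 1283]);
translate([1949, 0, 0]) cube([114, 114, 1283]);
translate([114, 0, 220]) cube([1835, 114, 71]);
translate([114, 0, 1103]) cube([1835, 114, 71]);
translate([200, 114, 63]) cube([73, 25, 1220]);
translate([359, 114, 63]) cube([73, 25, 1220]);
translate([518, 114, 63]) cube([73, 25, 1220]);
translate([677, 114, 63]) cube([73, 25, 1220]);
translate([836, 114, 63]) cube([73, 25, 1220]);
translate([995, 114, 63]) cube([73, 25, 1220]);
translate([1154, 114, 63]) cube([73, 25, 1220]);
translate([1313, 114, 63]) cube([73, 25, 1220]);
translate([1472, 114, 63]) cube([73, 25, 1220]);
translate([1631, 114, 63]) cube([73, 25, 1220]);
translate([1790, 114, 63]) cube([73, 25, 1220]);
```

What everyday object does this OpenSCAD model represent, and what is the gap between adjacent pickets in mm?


A fence section. The picket gap is 86 mm.

Two posts, two rails, 11 pickets — a fence section. Span 1835 mm holds 11 pickets of 73 mm with 12 equal gaps: ⌊(1835 − 11·73) / 12⌋ = 86 mm.


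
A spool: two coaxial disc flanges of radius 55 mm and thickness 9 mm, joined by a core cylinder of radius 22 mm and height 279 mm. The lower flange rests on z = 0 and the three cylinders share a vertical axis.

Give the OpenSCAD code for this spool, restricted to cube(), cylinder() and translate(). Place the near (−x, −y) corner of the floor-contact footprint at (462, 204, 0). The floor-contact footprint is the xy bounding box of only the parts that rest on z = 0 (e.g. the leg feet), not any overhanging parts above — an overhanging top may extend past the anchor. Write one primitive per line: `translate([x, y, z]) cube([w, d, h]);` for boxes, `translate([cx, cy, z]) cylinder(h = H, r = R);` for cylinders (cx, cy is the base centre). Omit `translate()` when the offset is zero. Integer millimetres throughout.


translate([517, 259, 0]) cylinder(h = 9, r = 55);
translate([517, 259, 9]) cylinder(h = 279, r = 22);
translate([517, 259, 288]) cylinder(h = 9, r = 55);


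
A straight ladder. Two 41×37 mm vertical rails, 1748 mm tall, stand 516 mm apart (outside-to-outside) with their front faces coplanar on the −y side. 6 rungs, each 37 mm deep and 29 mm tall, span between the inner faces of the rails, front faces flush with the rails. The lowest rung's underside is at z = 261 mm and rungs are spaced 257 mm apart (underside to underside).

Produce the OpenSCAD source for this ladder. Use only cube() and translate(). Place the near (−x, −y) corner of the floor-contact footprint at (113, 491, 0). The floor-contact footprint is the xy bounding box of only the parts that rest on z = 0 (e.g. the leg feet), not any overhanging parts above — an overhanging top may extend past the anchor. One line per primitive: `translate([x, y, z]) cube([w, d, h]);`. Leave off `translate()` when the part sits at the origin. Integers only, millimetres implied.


translate([113, 491, 0]) cube([41, 37, 1748]);
translate([588, 491, 0]) cube([41, 37, 1748]);
translate([154, 491, 261]) cube([434, 37, 29]);
translate([154, 491, 518]) cube([434, 37, 29]);
translate([154, 491, 775]) cube([434, 37, 29]);
translate([154, 491, 1032]) cube([434, 37, 29]);
translate([154, 491, 1289]) cube([434, 37, 29]);
translate([154, 491, 1546]) cube([434, 37, 29]);


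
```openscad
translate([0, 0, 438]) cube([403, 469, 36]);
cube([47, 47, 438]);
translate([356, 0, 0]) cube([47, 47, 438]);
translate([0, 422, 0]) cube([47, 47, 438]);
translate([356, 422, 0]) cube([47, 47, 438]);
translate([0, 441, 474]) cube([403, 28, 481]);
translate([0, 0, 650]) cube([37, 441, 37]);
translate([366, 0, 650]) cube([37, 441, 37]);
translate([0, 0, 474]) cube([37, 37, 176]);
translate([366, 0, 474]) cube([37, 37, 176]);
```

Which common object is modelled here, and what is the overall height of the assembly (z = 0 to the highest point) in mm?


A chair. The overall height is 955 mm.

A slab on four corner posts with a tall panel at the back — a chair. The seat slab sits at z = 438 with thickness 36, and the 481 mm backrest starts at the seat top, so the overall height is 438 + 36 + 481 = 955 mm.


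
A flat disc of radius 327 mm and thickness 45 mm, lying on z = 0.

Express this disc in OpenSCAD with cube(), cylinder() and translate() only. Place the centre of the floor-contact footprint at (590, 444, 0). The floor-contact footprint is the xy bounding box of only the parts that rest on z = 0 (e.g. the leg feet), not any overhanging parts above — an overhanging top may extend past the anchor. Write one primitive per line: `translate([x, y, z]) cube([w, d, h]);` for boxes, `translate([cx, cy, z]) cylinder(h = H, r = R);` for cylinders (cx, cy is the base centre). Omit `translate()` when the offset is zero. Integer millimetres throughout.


translate([590, 444, 0]) cylinder(h = 45, r = 327);


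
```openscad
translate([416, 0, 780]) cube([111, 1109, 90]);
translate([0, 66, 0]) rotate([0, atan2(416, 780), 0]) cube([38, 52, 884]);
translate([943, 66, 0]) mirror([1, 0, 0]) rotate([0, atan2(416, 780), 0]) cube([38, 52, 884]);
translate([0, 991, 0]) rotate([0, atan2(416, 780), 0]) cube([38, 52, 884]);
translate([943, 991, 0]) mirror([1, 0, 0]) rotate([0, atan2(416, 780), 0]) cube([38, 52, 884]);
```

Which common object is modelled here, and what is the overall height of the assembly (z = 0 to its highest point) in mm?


A sawhorse. The overall height is 870 mm.

A beam across two mirrored pairs of raked legs — a sawhorse. The beam's underside is at z = 780 (matching the legs' vertical rise in atan2(416, 780)) and the beam is 90 mm tall, so its top is at 780 + 90 = 870 mm. The raked legs top out at the beam's underside, so that is the highest point.


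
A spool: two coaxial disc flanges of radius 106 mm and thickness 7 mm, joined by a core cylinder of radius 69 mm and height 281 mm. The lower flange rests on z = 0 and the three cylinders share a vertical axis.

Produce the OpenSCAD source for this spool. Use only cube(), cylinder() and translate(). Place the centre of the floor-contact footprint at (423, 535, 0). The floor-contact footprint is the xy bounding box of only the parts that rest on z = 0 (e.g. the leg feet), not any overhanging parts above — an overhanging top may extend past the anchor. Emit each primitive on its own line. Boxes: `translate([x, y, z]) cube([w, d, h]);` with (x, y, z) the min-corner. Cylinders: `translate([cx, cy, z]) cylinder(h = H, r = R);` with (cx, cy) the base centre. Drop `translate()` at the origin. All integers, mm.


translate([423, 535, 0]) cylinder(h = 7, r = 106);
translate([423, 535, 7]) cylinder(h = 281, r = 69);
translate([423, 535, 288]) cylinder(h = 7, r = 106);


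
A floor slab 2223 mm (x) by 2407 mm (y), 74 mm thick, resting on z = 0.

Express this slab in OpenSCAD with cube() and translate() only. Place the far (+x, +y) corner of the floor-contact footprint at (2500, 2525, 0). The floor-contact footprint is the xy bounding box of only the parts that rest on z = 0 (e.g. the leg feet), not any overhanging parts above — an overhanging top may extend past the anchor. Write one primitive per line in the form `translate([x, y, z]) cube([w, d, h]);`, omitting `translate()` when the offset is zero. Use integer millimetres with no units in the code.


translate([277, 118, 0]) cube([2223, 2407, 74]);


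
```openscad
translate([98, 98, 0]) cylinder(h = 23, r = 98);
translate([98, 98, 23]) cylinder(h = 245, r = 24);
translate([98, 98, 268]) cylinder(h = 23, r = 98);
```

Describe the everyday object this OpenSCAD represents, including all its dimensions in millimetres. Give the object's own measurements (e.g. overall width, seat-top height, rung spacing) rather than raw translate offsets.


A spool: two coaxial disc flanges of radius 98 mm and thickness 23 mm, joined by a core cylinder of radius 24 mm and height 245 mm. The lower flange rests on z = 0 and the three cylinders share a vertical axis.


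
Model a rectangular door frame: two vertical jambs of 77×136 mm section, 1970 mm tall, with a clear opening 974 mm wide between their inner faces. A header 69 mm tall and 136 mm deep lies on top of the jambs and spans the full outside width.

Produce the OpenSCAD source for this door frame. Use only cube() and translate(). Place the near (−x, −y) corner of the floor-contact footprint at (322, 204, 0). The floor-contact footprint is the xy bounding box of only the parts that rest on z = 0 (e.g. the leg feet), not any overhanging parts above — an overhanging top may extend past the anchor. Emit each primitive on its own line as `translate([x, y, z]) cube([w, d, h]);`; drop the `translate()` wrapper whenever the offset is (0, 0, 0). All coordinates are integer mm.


translate([322, 204, 0]) cube([77, 136, 1970]);
translate([1373, 204, 0]) cube([77, 136, 1970]);
translate([322, 204, 1970]) cube([1128, 136, 69]);


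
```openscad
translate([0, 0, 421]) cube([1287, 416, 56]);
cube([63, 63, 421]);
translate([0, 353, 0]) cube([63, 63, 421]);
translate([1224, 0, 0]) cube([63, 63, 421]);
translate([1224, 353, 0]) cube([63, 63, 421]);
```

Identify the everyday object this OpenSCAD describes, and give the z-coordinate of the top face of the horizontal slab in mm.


A bench. The seat-top height is 477 mm.

A long slab on four corner posts — a bench. The slab sits at z = 421 with thickness 56, so the top is 421 + 56 = 477 mm.


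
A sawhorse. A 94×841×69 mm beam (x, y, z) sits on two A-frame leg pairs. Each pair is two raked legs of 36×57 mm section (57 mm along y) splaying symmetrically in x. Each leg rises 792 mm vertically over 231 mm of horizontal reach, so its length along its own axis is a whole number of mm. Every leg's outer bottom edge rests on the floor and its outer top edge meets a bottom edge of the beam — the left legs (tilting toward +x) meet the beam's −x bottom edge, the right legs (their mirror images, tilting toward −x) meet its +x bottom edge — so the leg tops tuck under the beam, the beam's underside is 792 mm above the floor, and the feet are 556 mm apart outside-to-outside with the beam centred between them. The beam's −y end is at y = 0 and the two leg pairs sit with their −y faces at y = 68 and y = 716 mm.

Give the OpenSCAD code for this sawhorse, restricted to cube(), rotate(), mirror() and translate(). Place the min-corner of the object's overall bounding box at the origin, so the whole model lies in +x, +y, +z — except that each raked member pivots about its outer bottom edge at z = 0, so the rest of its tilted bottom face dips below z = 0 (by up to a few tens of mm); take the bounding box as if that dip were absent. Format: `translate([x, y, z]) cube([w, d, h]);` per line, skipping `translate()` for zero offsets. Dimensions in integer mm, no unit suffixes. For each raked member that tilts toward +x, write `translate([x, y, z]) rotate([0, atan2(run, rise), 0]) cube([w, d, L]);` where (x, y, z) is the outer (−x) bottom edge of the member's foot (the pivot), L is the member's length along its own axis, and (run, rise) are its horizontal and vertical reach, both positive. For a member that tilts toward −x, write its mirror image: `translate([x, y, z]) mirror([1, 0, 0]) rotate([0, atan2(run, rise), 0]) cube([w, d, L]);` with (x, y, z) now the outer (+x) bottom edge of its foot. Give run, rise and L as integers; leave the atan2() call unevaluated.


// leg length = √(231² + 792²) = 825
// right-leg outer foot x = 2·231 + 94 = 556
// beam min-corner = (231, 0, 792)
translate([231, 0, 792]) cube([94, 841, 69]);
translate([0, 68, 0]) rotate([0, atan2(231, 792), 0]) cube([36, 57, 825]);
translate([556, 68, 0]) mirror([1, 0, 0]) rotate([0, atan2(231, 792), 0]) cube([36, 57, 825]);
translate([0, 716, 0]) rotate([0, atan2(231, 792), 0]) cube([36, 57, 825]);
translate([556, 716, 0]) mirror([1, 0, 0]) rotate([0, atan2(231, 792), 0]) cube([36, 57, 825]);


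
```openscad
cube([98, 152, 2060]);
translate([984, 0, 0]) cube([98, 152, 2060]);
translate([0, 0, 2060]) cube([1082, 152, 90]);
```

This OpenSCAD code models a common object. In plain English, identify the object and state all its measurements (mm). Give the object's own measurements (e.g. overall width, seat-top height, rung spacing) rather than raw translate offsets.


A door frame. The clear opening is 886 mm wide and 2060 mm high. Two 98 mm wide jambs, 152 mm deep, stand either side of the opening from the floor to the top of the opening. A 90 mm thick head sits across the top of both jambs, spanning the full outside width of the frame.


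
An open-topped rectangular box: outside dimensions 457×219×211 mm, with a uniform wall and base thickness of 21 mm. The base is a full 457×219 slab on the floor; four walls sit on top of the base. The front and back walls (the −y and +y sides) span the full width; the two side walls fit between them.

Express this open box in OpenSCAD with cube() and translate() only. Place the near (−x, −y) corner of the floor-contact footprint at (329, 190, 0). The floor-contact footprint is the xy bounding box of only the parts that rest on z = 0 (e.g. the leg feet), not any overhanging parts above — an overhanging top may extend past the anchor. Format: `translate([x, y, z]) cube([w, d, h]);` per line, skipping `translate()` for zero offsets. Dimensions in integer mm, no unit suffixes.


translate([329, 190, 0]) cube([457, 219, 21]);
translate([329, 190, 21]) cube([457, 21, 190]);
translate([329, 388, 21]) cube([457, 21, 190]);
translate([329, 211, 21]) cube([21, 177, 190]);
translate([765, 211, 21]) cube([21, 177, 190]);


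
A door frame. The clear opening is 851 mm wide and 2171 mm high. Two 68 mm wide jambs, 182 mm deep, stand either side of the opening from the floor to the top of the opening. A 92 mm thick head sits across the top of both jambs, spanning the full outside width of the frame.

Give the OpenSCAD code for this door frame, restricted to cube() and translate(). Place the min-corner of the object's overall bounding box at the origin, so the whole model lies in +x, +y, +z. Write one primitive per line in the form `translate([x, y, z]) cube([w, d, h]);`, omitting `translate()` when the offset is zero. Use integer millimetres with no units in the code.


cube([68, 182, 2171]);
translate([919, 0, 0]) cube([68, 182, 2171]);
translate([0, 0, 2171]) cube([987, 182, 92]);


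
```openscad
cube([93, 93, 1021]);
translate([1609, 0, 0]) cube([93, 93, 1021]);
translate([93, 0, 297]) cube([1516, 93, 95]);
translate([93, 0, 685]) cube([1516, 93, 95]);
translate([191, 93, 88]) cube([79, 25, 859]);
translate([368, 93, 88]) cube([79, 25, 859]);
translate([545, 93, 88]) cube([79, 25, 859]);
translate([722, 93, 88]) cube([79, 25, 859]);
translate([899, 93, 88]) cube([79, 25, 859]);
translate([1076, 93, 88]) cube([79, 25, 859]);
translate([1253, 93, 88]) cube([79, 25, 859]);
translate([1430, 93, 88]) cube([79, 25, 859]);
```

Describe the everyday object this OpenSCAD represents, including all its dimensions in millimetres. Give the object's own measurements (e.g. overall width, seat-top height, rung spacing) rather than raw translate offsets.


A fence section. Two 93×93 mm posts, 1021 mm tall, stand on the floor with a clear span of 1516 mm between their inner faces. Two horizontal rails of 93×95 mm section span the gap between the posts with their undersides at z = 297 mm and z = 685 mm, flush with the posts' −y face. 8 pickets, each 79 mm wide, 25 mm thick and 859 mm tall, are fixed to the +y face of the rails with their bottoms at z = 88 mm, spaced across the span with a 98 mm gap after the −x post and between neighbouring pickets, with 100 mm left before the +x post.


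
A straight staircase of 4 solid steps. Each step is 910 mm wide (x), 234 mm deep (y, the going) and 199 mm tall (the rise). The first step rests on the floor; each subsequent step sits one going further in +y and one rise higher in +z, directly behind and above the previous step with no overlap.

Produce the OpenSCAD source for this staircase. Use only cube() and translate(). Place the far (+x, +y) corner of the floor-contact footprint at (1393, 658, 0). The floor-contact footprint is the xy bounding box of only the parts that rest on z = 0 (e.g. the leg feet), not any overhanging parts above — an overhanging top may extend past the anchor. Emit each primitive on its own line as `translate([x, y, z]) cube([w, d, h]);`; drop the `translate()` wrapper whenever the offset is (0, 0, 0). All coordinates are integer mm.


translate([483, 424, 0]) cube([910, 234, 199]);
translate([483, 658, 199]) cube([910, 234, 199]);
translate([483, 892, 398]) cube([910, 234, 199]);
translate([483, 1126, 597]) cube([910, 234, 199]);


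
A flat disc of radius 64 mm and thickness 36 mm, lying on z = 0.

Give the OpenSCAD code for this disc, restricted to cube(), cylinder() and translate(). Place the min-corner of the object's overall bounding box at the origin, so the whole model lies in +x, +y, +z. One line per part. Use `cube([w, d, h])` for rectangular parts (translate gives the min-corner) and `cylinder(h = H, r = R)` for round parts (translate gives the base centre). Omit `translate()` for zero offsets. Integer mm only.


translate([64, 64, 0]) cylinder(h = 36, r = 64);


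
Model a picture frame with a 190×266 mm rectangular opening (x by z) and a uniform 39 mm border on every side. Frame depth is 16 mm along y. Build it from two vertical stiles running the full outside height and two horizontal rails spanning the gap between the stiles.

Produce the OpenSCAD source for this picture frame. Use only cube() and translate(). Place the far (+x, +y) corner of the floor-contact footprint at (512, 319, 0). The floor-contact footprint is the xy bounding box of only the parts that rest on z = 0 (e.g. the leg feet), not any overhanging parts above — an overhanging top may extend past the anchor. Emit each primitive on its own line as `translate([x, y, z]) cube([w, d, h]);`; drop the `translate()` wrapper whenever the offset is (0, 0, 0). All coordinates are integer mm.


translate([244, 303, 0]) cube([39, 16, 344]);
translate([473, 303, 0]) cube([39, 16, 344]);
translate([283, 303, 0]) cube([190, 16, 39]);
translate([283, 303, 305]) cube([190, 16, 39]);


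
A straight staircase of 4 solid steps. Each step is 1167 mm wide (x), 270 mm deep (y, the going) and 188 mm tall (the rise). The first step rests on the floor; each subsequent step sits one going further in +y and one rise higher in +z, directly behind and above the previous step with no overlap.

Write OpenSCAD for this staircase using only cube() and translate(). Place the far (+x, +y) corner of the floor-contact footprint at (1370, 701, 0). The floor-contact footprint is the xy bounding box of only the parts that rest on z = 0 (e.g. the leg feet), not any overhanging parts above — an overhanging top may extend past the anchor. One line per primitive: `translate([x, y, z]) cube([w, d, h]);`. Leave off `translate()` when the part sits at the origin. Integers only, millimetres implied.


translate([203, 431, 0]) cube([1167, 270, 188]);
translate([203, 701, 188]) cube([1167, 270, 188]);
translate([203, 971, 376]) cube([1167, 270, 188]);
translate([203, 1241, 564]) cube([1167, 270, 188]);


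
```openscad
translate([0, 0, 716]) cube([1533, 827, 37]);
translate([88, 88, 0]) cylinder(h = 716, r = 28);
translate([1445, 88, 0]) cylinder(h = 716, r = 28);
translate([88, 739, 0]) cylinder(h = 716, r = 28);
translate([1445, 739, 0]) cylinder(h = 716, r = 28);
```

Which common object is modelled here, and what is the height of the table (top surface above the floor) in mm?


A table. The table height is 753 mm.

A 1533×827×37 slab sits at z = 716 on four Ø56 mm round legs — a table. The top surface is at 716 + 37 = 753 mm.
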